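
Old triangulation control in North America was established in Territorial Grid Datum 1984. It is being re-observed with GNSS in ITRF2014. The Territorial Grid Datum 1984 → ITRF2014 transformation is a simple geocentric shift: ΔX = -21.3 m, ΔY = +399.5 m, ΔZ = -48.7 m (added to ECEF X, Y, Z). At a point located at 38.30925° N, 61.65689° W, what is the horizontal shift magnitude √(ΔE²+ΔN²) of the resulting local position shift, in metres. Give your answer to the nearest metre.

At φ = 38.30925°, λ = -61.65689°: sin φ = 0.619906, cos φ = 0.784676, sin λ = -0.880120, cos λ = 0.474751.
ΔE = −sin λ·ΔX + cos λ·ΔY = −(-0.880120)·(-21.3) + (0.474751)·(399.5) = 170.92 m.
ΔN = −sin φ cos λ·ΔX − sin φ sin λ·ΔY + cos φ·ΔZ = −(0.619906)(0.474751)(-21.3) − (0.619906)(-0.880120)(399.5) + (0.784676)(-48.7) = 186.02 m.
Horizontal magnitude = √(ΔE² + ΔN²) = √(170.92² + 186.02²) = 252.62 m.

253 m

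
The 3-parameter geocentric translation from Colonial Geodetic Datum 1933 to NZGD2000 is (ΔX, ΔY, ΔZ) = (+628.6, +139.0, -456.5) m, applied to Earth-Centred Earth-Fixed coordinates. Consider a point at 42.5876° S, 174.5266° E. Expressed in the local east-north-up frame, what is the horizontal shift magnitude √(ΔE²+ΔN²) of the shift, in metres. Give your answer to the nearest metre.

The local east axis at (φ, λ) is (−sin λ, cos λ, 0), so ΔE = −sin(174.5266°)·628.6 + cos(174.5266°)·139.0 = -198.32 m.
The local north axis is (−sin φ cos λ, −sin φ sin λ, cos φ), giving ΔN = -423.445 + 8.972 − 336.095 = -750.57 m.
Horizontal magnitude = √(ΔE² + ΔN²) = √((-198.32)² + (-750.57)²) = 776.33 m.

776 m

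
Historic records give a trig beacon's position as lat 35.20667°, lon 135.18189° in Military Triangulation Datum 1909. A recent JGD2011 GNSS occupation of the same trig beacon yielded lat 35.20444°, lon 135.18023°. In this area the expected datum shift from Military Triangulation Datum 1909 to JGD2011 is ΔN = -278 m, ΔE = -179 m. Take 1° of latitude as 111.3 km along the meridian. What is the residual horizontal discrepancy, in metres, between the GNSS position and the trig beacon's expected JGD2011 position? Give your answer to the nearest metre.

41 m

Observed coordinate differences: Δφ = -0.00223°, Δλ = -0.00166°.
Converting to metres (1° lat = 111300 m, cos φ = 0.817078): observed ΔN = -248.2 m, observed ΔE = -151.0 m.
Subtracting the expected shift leaves a residual of -248.2 − (-278) = 29.8 m north and -151.0 − (-179) = 28.0 m east.
Residual distance = √(29.8² + 28.0²) = 40.9 m.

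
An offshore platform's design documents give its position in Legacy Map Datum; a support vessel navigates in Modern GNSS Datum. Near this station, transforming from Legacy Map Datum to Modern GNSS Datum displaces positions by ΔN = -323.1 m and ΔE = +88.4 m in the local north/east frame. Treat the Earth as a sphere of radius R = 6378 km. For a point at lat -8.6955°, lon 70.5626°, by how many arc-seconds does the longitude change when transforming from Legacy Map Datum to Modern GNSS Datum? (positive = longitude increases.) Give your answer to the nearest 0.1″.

At latitude -8.6955°, cos φ = 0.988506.
One radian of longitude at latitude φ spans R cos φ, so Δλ = ΔE / (R cos φ) = 88.4 / (6378000 × 0.988506) = 1.4021e-05 rad = 2.892″.

Δλ = 2.9″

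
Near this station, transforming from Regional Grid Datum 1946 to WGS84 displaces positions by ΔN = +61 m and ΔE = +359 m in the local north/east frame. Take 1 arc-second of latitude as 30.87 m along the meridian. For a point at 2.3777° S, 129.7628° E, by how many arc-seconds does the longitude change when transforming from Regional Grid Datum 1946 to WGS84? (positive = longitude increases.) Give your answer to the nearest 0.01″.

Δλ = 11.64″

At latitude -2.3777°, cos φ = 0.999139.
1″ of longitude at this latitude = 30.87 × cos φ = 30.8434 m, so Δλ = 359.0 / 30.8434 = 11.639″.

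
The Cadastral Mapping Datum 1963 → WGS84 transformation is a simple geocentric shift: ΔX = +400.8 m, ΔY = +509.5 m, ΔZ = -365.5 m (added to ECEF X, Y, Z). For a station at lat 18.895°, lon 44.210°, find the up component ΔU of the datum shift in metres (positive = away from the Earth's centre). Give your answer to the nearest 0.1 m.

At φ = 18.895°, λ = 44.210°: sin φ = 0.323835, cos φ = 0.946114, sin λ = 0.697290, cos λ = 0.716789.
ΔU = cos φ cos λ·ΔX + cos φ sin λ·ΔY + sin φ·ΔZ = (0.946114)(0.716789)(400.8) + (0.946114)(0.697290)(509.5) + (0.323835)(-365.5) = 489.57 m.

ΔU = 489.6 m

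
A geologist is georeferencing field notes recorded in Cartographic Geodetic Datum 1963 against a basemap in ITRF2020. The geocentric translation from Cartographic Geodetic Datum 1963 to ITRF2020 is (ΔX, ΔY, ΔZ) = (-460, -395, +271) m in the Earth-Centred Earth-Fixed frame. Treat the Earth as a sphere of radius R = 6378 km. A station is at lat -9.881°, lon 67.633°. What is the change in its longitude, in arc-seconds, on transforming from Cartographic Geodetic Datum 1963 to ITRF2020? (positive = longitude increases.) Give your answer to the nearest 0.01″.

Δλ = 9.03″

sin φ = -0.171602, cos φ = 0.985166, sin λ = 0.924765, cos λ = 0.380538.
East component: ΔE = −sin λ·ΔX + cos λ·ΔY = −(0.924765)(-460) + (0.380538)(-395) = 275.08 m.
1° of latitude spans πR/180 = 111317 m; at latitude φ, 1° of longitude spans that × cos φ = 109665.9 m, so Δλ = 275.08 / 109665.9 × 3600 = 9.030″.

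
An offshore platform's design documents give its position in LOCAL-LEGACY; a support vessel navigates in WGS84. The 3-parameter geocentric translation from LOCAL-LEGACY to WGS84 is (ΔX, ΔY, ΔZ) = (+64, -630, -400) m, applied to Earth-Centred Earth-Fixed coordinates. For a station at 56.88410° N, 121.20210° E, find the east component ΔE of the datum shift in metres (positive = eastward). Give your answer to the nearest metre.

ΔE = 272 m

At φ = 56.88410°, λ = 121.20210°: sin φ = 0.837567, cos φ = 0.546334, sin λ = 0.855345, cos λ = -0.518058.
ΔE = −sin λ·ΔX + cos λ·ΔY = −(0.855345)·(64) + (-0.518058)·(-630) = 271.63 m.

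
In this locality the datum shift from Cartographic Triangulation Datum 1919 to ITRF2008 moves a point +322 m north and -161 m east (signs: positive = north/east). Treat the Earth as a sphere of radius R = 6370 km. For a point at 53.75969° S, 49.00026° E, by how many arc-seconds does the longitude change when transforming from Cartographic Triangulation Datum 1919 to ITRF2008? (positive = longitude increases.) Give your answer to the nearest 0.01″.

At latitude -53.75969°, cos φ = 0.591173.
One radian of longitude at latitude φ spans R cos φ, so Δλ = ΔE / (R cos φ) = -161.0 / (6370000 × 0.591173) = -4.2753e-05 rad = -8.819″.

Δλ = -8.82″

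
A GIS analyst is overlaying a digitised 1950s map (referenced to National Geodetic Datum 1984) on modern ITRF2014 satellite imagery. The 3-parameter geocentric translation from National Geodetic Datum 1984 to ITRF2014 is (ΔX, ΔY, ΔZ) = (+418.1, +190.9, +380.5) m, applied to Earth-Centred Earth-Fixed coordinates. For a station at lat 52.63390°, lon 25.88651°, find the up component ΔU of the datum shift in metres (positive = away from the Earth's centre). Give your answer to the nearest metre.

ΔU = 581 m

At φ = 52.63390°, λ = 25.88651°: sin φ = 0.794774, cos φ = 0.606906, sin λ = 0.436590, cos λ = 0.899661.
ΔU = cos φ cos λ·ΔX + cos φ sin λ·ΔY + sin φ·ΔZ = (0.606906)(0.899661)(418.1) + (0.606906)(0.436590)(190.9) + (0.794774)(380.5) = 581.28 m.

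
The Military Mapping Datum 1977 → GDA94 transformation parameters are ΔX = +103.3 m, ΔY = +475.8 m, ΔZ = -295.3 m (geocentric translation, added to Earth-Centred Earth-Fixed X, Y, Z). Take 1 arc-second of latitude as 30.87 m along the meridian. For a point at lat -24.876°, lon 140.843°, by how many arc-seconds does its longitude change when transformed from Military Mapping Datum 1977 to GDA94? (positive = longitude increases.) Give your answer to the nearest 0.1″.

sin φ = -0.420656, cos φ = 0.907220, sin λ = 0.631448, cos λ = -0.775419.
East component: ΔE = −sin λ·ΔX + cos λ·ΔY = −(0.631448)(103.3) + (-0.775419)(475.8) = -434.17 m.
1° of latitude spans 3600 × 30.87 = 111132 m; at latitude φ, 1° of longitude spans that × cos φ = 100821.2 m, so Δλ = -434.17 / 100821.2 × 3600 = -15.503″.

Δλ = -15.5″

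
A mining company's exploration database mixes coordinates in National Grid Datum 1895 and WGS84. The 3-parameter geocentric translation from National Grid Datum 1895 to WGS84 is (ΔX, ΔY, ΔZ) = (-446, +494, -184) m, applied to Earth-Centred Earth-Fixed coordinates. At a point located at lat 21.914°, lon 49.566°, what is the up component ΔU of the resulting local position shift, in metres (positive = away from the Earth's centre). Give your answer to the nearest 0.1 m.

ΔU = 11.8 m

At φ = 21.914°, λ = 49.566°: sin φ = 0.373214, cos φ = 0.927745, sin λ = 0.761154, cos λ = 0.648572.
ΔU = cos φ cos λ·ΔX + cos φ sin λ·ΔY + sin φ·ΔZ = (0.927745)(0.648572)(-446) + (0.927745)(0.761154)(494) + (0.373214)(-184) = 11.81 m.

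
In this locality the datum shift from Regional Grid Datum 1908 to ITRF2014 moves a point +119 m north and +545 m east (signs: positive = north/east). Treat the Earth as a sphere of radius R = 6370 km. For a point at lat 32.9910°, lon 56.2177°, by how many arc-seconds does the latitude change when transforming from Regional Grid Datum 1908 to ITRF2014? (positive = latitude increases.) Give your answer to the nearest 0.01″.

Δφ = 3.85″

On a sphere of radius R, 1 rad of latitude = R, so Δφ = ΔN / R = 119.0 / 6370000 = 1.8681e-05 rad = 3.853″.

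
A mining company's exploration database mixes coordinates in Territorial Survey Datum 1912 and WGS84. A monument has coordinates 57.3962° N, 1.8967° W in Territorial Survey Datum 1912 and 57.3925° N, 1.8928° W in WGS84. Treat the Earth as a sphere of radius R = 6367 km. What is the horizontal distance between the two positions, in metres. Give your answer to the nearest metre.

473 m

Δφ = 57.3925° − 57.3962° = -0.0037°; Δλ = -1.8928° − -1.8967° = +0.0039°.
1° along a meridian = πR/180 = 111125 m.
ΔN = Δφ × 111125 = -411.2 m; ΔE = Δλ × 111125 × cos(57.3962°) = +0.0039 × 111125 × 0.538827 = 233.5 m.
Distance = √(ΔE² + ΔN²) = √(233.5² + (-411.2)²) = 472.8 m.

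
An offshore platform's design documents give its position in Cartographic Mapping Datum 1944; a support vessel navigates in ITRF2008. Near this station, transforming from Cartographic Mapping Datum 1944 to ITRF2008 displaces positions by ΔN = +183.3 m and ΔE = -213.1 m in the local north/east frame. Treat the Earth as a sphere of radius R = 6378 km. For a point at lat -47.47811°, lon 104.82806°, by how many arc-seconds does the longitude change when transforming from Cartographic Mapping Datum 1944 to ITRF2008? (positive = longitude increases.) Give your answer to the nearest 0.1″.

Δλ = -10.2″

At latitude -47.47811°, cos φ = 0.675872.
One radian of longitude at latitude φ spans R cos φ, so Δλ = ΔE / (R cos φ) = -213.1 / (6378000 × 0.675872) = -4.9435e-05 rad = -10.197″.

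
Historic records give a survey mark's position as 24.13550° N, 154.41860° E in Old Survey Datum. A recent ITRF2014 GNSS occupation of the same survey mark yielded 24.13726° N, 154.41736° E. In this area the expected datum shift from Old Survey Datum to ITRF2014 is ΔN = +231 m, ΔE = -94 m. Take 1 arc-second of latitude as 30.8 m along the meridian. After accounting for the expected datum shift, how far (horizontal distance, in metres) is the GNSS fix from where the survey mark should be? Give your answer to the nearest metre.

48 m

Observed coordinate differences: Δφ = +0.00176°, Δλ = -0.00124°.
Converting to metres (1° lat = 110880 m, cos φ = 0.912581): observed ΔN = 195.1 m, observed ΔE = -125.5 m.
Subtracting the expected shift leaves a residual of 195.1 − (231) = -35.9 m north and -125.5 − (-94) = -31.5 m east.
Residual distance = √((-35.9)² + (-31.5)²) = 47.7 m.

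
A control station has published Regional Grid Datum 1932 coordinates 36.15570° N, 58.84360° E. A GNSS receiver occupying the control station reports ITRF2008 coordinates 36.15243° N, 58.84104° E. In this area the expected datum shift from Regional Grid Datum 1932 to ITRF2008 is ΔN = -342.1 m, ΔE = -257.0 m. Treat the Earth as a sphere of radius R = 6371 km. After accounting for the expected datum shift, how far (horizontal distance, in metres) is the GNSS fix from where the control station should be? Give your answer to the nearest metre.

Observed coordinate differences: Δφ = -0.00327°, Δλ = -0.00256°.
Converting to metres (1° lat = 111195 m, cos φ = 0.807417): observed ΔN = -363.6 m, observed ΔE = -229.8 m.
Subtracting the expected shift leaves a residual of -363.6 − (-342.1) = -21.5 m north and -229.8 − (-257.0) = 27.2 m east.
Residual distance = √((-21.5)² + 27.2²) = 34.6 m.

35 m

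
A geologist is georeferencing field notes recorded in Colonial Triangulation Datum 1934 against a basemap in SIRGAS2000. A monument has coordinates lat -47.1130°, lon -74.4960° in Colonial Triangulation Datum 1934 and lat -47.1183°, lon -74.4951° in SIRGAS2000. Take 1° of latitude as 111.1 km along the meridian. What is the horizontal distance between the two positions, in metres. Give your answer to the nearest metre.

593 m

Δφ = -47.1183° − -47.1130° = -0.0053°; Δλ = -74.4951° − -74.4960° = +0.0009°.
ΔN = Δφ × 111100 = -588.8 m; ΔE = Δλ × 111100 × cos(-47.1130°) = +0.0009 × 111100 × 0.680555 = 68.0 m.
Distance = √(ΔE² + ΔN²) = √(68.0² + (-588.8)²) = 592.7 m.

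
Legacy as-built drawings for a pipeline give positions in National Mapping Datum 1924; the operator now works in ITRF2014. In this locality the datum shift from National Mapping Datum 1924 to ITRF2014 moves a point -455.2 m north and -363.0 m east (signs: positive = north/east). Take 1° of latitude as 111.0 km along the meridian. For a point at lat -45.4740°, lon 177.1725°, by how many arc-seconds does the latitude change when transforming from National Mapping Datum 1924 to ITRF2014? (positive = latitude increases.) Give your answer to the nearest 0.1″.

Δφ = -14.8″

1° of latitude = 111.0 km, so Δφ = -455.2 / 111000 = -0.0041009° = -14.763″.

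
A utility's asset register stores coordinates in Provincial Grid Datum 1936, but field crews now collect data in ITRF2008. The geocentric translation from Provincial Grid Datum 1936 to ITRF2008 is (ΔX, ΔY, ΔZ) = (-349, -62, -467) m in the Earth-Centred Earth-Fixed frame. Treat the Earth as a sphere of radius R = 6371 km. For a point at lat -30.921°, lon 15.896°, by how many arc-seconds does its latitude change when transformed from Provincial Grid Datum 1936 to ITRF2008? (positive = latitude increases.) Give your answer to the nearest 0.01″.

sin φ = -0.513856, cos φ = 0.857877, sin λ = 0.273892, cos λ = 0.961760.
North component: ΔN = −sin φ cos λ·ΔX − sin φ sin λ·ΔY + cos φ·ΔZ = −(-0.513856)(0.961760)(-349) − (-0.513856)(0.273892)(-62) + (0.857877)(-467) = -581.83 m.
1° of latitude spans πR/180 = 111195 m, so Δφ = -581.83 / 111195 × 3600 = -18.837″.

Δφ = -18.84″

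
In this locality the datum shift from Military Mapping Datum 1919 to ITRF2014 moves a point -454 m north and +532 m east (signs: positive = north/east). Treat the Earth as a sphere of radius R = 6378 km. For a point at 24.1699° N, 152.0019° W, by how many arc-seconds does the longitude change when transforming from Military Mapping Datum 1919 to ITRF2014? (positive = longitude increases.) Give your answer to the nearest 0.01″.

At latitude 24.1699°, cos φ = 0.912335.
One radian of longitude at latitude φ spans R cos φ, so Δλ = ΔE / (R cos φ) = 532.0 / (6378000 × 0.912335) = 9.1427e-05 rad = 18.858″.

Δλ = 18.86″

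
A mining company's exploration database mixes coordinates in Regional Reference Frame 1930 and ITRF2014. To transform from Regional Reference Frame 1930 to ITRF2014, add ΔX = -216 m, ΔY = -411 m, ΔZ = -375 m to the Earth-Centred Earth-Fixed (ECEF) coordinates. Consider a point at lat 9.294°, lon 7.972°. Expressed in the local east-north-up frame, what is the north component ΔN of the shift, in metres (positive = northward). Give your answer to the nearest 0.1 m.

ΔN = -326.3 m

The local north axis is (−sin φ cos λ, −sin φ sin λ, cos φ), giving ΔN = 34.547 + 9.206 − 370.077 = -326.32 m.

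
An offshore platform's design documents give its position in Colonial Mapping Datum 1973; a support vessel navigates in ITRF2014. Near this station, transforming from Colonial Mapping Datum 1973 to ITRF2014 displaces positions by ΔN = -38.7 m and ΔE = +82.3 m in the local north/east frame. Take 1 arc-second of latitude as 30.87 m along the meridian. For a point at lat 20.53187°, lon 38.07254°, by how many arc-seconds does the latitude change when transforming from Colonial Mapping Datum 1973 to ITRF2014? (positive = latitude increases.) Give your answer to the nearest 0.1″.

1″ of latitude = 30.87 m, so Δφ = -38.7 / 30.87 = -1.254″.

Δφ = -1.3″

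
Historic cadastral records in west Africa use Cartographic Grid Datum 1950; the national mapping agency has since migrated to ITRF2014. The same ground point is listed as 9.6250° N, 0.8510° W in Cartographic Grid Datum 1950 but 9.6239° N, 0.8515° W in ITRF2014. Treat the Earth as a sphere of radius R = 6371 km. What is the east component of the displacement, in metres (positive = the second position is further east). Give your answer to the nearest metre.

Δφ = 9.6239° − 9.6250° = -0.0011°; Δλ = -0.8515° − -0.8510° = -0.0005°.
1° along a meridian = πR/180 = 111195 m.
ΔN = Δφ × 111195 = -122.3 m; ΔE = Δλ × 111195 × cos(9.6250°) = -0.0005 × 111195 × 0.985923 = -54.8 m.

ΔE = -55 m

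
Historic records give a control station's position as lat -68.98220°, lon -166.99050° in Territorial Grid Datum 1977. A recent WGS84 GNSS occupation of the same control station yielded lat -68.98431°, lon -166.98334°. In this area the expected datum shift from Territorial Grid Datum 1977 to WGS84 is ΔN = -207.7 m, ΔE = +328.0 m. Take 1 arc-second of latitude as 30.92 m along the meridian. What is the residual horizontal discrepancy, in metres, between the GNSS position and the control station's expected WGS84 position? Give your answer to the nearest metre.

Observed coordinate differences: Δφ = -0.00211°, Δλ = +0.00716°.
Converting to metres (1° lat = 111312 m, cos φ = 0.358658): observed ΔN = -234.9 m, observed ΔE = 285.8 m.
Subtracting the expected shift leaves a residual of -234.9 − (-207.7) = -27.2 m north and 285.8 − (328.0) = -42.2 m east.
Residual distance = √((-27.2)² + (-42.2)²) = 50.1 m.

50 m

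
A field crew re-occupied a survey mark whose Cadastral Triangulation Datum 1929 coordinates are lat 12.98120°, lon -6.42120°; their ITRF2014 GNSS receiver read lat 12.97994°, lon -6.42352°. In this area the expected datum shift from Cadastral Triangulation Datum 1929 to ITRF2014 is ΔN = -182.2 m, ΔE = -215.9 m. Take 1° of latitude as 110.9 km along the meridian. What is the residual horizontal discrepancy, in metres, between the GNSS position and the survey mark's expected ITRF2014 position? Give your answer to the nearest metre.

Observed coordinate differences: Δφ = -0.00126°, Δλ = -0.00232°.
Converting to metres (1° lat = 110900 m, cos φ = 0.974444): observed ΔN = -139.7 m, observed ΔE = -250.7 m.
Subtracting the expected shift leaves a residual of -139.7 − (-182.2) = 42.5 m north and -250.7 − (-215.9) = -34.8 m east.
Residual distance = √(42.5² + (-34.8)²) = 54.9 m.

55 m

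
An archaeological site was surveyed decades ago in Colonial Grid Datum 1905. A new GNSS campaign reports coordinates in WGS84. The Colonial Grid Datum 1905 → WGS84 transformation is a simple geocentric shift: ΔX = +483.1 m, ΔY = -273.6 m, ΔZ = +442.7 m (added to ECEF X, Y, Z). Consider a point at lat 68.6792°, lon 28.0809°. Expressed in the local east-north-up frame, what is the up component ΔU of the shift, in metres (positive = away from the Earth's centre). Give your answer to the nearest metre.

ΔU = 521 m

At φ = 68.6792°, λ = 28.0809°: sin φ = 0.931559, cos φ = 0.363589, sin λ = 0.470718, cos λ = 0.882284.
ΔU = cos φ cos λ·ΔX + cos φ sin λ·ΔY + sin φ·ΔZ = (0.363589)(0.882284)(483.1) + (0.363589)(0.470718)(-273.6) + (0.931559)(442.7) = 520.55 m.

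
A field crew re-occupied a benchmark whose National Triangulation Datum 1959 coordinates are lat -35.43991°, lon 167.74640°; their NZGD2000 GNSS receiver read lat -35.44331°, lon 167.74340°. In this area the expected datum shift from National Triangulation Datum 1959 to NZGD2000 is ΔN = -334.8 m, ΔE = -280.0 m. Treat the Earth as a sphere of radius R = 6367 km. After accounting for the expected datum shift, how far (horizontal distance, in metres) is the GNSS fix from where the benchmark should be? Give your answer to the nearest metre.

Observed coordinate differences: Δφ = -0.00340°, Δλ = -0.00300°.
Converting to metres (1° lat = 111125 m, cos φ = 0.814724): observed ΔN = -377.8 m, observed ΔE = -271.6 m.
Subtracting the expected shift leaves a residual of -377.8 − (-334.8) = -43.0 m north and -271.6 − (-280.0) = 8.4 m east.
Residual distance = √((-43.0)² + 8.4²) = 43.8 m.

44 m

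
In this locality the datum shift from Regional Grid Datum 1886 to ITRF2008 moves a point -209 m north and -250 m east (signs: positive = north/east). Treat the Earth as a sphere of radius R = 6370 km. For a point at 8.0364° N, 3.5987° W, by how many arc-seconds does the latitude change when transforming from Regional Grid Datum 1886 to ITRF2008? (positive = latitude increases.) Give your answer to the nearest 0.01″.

On a sphere of radius R, 1 rad of latitude = R, so Δφ = ΔN / R = -209.0 / 6370000 = -3.2810e-05 rad = -6.768″.

Δφ = -6.77″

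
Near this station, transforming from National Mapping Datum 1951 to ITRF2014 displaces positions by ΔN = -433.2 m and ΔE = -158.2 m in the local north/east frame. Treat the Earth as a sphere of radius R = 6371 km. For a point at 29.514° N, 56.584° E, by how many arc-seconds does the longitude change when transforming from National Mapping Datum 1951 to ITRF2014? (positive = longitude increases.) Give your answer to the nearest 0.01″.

Δλ = -5.89″

At latitude 29.514°, cos φ = 0.870235.
One radian of longitude at latitude φ spans R cos φ, so Δλ = ΔE / (R cos φ) = -158.2 / (6371000 × 0.870235) = -2.8534e-05 rad = -5.886″.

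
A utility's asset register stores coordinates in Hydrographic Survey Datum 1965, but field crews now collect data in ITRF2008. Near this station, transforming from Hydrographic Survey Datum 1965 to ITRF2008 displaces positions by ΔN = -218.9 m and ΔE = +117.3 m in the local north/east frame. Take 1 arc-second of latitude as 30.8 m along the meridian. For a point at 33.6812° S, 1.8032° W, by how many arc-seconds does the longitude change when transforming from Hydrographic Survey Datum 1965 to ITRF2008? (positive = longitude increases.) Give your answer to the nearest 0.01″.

At latitude -33.6812°, cos φ = 0.832136.
1″ of longitude at this latitude = 30.80 × cos φ = 25.6298 m, so Δλ = 117.3 / 25.6298 = 4.577″.

Δλ = 4.58″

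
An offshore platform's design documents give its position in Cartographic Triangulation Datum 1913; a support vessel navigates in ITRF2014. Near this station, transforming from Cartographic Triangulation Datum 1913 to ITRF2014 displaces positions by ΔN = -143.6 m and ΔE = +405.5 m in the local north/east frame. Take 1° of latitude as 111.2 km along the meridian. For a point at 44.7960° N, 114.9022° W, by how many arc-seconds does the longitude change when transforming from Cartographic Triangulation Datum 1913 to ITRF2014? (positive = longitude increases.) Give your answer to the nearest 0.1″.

At latitude 44.7960°, cos φ = 0.709620.
1° of longitude at this latitude = 111.2 × cos φ = 78.91 km, so Δλ = 405.5 / 78909.7 = 0.0051388° = 18.500″.

Δλ = 18.5″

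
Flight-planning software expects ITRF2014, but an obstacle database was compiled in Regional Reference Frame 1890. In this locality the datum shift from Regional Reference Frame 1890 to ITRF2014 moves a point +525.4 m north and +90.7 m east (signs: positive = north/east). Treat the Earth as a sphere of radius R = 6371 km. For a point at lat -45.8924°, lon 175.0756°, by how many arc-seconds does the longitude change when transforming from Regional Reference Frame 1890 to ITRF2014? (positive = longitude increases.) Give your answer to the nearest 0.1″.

At latitude -45.8924°, cos φ = 0.696008.
One radian of longitude at latitude φ spans R cos φ, so Δλ = ΔE / (R cos φ) = 90.7 / (6371000 × 0.696008) = 2.0454e-05 rad = 4.219″.

Δλ = 4.2″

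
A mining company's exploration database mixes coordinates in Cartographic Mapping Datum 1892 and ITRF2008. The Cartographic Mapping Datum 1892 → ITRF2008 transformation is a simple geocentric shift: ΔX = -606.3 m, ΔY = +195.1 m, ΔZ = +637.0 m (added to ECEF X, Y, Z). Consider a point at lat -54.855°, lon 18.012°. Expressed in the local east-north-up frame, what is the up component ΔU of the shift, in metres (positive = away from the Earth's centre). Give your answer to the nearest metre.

ΔU = -818 m

At φ = -54.855°, λ = 18.012°: sin φ = -0.817698, cos φ = 0.575648, sin λ = 0.309216, cos λ = 0.950992.
ΔU = cos φ cos λ·ΔX + cos φ sin λ·ΔY + sin φ·ΔZ = (0.575648)(0.950992)(-606.3) + (0.575648)(0.309216)(195.1) + (-0.817698)(637.0) = -818.06 m.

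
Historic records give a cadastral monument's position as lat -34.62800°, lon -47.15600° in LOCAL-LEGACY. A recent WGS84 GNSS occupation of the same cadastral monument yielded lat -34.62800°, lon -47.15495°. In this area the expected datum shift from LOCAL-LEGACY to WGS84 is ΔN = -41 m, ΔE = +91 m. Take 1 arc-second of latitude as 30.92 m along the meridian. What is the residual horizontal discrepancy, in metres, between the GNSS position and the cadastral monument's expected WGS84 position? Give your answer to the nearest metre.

41 m

Observed coordinate differences: Δφ = +0.00000°, Δλ = +0.00105°.
Converting to metres (1° lat = 111312 m, cos φ = 0.822859): observed ΔN = 0.0 m, observed ΔE = 96.2 m.
Subtracting the expected shift leaves a residual of 0.0 − (-41) = 41.0 m north and 96.2 − (91) = 5.2 m east.
Residual distance = √(41.0² + 5.2²) = 41.3 m.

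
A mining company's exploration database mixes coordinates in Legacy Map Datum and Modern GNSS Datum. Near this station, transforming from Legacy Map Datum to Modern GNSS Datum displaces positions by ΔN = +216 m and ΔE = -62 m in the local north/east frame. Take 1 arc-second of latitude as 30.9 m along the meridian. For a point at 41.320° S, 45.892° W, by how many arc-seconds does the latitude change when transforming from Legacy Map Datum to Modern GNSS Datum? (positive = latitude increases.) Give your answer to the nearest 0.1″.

1″ of latitude = 30.90 m, so Δφ = 216.0 / 30.90 = 6.990″.

Δφ = 7.0″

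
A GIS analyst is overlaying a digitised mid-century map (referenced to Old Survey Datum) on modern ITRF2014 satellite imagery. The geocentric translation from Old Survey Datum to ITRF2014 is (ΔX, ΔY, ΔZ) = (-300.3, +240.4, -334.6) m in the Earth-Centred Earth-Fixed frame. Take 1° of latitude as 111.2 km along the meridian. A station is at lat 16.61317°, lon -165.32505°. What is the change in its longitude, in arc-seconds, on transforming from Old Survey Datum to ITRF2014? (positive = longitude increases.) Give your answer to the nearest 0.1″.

sin φ = 0.285909, cos φ = 0.958257, sin λ = -0.253335, cos λ = -0.967379.
East component: ΔE = −sin λ·ΔX + cos λ·ΔY = −(-0.253335)(-300.3) + (-0.967379)(240.4) = -308.63 m.
1° of latitude spans 111200 m; at latitude φ, 1° of longitude spans that × cos φ = 106558.2 m, so Δλ = -308.63 / 106558.2 × 3600 = -10.427″.

Δλ = -10.4″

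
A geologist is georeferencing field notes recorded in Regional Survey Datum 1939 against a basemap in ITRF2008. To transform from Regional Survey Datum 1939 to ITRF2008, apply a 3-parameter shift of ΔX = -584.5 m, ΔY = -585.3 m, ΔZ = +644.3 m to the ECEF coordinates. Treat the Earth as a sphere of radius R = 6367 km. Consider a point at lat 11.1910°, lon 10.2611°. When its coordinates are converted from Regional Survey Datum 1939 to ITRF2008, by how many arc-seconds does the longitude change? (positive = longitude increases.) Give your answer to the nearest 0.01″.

Δλ = -15.58″

sin φ = 0.194080, cos φ = 0.980986, sin λ = 0.178134, cos λ = 0.984006.
East component: ΔE = −sin λ·ΔX + cos λ·ΔY = −(0.178134)(-584.5) + (0.984006)(-585.3) = -471.82 m.
1° of latitude spans πR/180 = 111125 m; at latitude φ, 1° of longitude spans that × cos φ = 109012.1 m, so Δλ = -471.82 / 109012.1 × 3600 = -15.581″.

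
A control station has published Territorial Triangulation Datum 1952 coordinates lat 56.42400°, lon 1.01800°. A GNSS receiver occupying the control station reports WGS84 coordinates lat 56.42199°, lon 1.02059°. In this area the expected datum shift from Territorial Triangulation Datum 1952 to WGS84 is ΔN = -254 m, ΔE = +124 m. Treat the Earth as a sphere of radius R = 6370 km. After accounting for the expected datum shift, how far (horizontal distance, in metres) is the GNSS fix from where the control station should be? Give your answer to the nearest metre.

Observed coordinate differences: Δφ = -0.00201°, Δλ = +0.00259°.
Converting to metres (1° lat = 111177 m, cos φ = 0.553043): observed ΔN = -223.5 m, observed ΔE = 159.2 m.
Subtracting the expected shift leaves a residual of -223.5 − (-254) = 30.5 m north and 159.2 − (124) = 35.2 m east.
Residual distance = √(30.5² + 35.2²) = 46.6 m.

47 m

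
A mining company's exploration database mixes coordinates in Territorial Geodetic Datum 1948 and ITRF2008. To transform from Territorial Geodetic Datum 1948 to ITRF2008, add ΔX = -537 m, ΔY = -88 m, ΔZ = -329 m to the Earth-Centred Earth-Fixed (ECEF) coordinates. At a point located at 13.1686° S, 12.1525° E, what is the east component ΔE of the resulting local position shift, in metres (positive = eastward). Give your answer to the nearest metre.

At φ = -13.1686°, λ = 12.1525°: sin φ = -0.227817, cos φ = 0.973704, sin λ = 0.210514, cos λ = 0.977591.
ΔE = −sin λ·ΔX + cos λ·ΔY = −(0.210514)·(-537) + (0.977591)·(-88) = 27.02 m.

ΔE = 27 m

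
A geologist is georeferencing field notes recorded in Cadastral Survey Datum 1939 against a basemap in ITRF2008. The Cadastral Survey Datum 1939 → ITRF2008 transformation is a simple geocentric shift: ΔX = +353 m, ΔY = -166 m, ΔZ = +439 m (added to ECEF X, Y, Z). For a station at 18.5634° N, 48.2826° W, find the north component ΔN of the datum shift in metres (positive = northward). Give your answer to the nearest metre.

The local north axis is (−sin φ cos λ, −sin φ sin λ, cos φ), giving ΔN = -74.783 − 39.447 + 416.160 = 301.93 m.

ΔN = 302 m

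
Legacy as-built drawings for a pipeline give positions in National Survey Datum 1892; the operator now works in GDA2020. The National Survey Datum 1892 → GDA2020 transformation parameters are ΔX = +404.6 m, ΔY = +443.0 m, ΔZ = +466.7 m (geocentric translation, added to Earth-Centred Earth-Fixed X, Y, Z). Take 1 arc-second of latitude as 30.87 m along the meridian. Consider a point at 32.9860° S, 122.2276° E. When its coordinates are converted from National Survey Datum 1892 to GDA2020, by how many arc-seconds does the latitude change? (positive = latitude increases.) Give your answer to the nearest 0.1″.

sin φ = -0.544434, cos φ = 0.838804, sin λ = 0.845936, cos λ = -0.533284.
North component: ΔN = −sin φ cos λ·ΔX − sin φ sin λ·ΔY + cos φ·ΔZ = −(-0.544434)(-0.533284)(404.6) − (-0.544434)(0.845936)(443.0) + (0.838804)(466.7) = 478.03 m.
1° of latitude spans 3600 × 30.87 = 111132 m, so Δφ = 478.03 / 111132 × 3600 = 15.485″.

Δφ = 15.5″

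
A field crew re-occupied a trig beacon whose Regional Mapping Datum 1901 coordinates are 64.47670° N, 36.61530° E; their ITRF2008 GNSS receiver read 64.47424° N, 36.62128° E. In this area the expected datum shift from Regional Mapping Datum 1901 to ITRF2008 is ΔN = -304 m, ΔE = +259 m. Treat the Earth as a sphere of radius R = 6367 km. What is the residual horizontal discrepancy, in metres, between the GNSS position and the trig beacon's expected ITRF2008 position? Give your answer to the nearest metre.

41 m

Observed coordinate differences: Δφ = -0.00246°, Δλ = +0.00598°.
Converting to metres (1° lat = 111125 m, cos φ = 0.430878): observed ΔN = -273.4 m, observed ΔE = 286.3 m.
Subtracting the expected shift leaves a residual of -273.4 − (-304) = 30.6 m north and 286.3 − (259) = 27.3 m east.
Residual distance = √(30.6² + 27.3²) = 41.1 m.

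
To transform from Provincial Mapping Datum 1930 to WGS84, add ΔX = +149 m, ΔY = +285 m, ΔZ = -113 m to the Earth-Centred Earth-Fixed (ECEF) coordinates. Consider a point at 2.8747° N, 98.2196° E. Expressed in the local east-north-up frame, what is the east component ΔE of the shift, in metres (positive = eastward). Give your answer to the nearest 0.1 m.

ΔE = -188.2 m

The local east axis at (φ, λ) is (−sin λ, cos λ, 0), so ΔE = −sin(98.2196°)·149 + cos(98.2196°)·285 = -188.22 m.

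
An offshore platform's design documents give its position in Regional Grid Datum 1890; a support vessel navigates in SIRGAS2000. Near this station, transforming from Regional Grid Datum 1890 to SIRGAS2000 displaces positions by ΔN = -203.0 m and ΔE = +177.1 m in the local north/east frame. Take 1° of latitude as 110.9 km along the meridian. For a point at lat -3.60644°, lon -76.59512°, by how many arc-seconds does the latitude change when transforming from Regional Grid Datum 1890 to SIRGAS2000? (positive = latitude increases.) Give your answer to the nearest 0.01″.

1° of latitude = 110.9 km, so Δφ = -203.0 / 110900 = -0.0018305° = -6.590″.

Δφ = -6.59″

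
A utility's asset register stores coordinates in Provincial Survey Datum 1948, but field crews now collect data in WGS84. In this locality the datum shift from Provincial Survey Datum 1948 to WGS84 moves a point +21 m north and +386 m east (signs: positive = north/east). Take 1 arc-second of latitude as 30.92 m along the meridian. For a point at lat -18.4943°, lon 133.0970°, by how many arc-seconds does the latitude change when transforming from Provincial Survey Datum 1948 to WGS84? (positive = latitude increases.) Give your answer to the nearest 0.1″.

Δφ = 0.7″

1″ of latitude = 30.92 m, so Δφ = 21.0 / 30.92 = 0.679″.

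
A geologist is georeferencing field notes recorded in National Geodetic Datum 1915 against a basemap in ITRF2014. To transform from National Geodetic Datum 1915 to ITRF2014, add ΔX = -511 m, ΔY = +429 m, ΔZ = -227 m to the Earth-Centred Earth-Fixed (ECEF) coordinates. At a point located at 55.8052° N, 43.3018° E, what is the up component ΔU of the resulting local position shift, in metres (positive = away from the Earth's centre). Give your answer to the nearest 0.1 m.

ΔU = -231.4 m

At φ = 55.8052°, λ = 43.3018°: sin φ = 0.827132, cos φ = 0.562008, sin λ = 0.685841, cos λ = 0.727751.
ΔU = cos φ cos λ·ΔX + cos φ sin λ·ΔY + sin φ·ΔZ = (0.562008)(0.727751)(-511) + (0.562008)(0.685841)(429) + (0.827132)(-227) = -231.40 m.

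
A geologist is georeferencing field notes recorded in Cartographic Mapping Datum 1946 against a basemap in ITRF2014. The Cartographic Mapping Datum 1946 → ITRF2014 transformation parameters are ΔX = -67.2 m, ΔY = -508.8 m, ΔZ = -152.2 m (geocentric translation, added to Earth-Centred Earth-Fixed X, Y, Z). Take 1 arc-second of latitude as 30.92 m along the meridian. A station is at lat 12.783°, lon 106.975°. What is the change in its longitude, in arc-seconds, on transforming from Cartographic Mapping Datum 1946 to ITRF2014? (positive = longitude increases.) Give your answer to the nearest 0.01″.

Δλ = 7.06″

sin φ = 0.221259, cos φ = 0.975215, sin λ = 0.956432, cos λ = -0.291954.
East component: ΔE = −sin λ·ΔX + cos λ·ΔY = −(0.956432)(-67.2) + (-0.291954)(-508.8) = 212.82 m.
1° of latitude spans 3600 × 30.92 = 111312 m; at latitude φ, 1° of longitude spans that × cos φ = 108553.1 m, so Δλ = 212.82 / 108553.1 × 3600 = 7.058″.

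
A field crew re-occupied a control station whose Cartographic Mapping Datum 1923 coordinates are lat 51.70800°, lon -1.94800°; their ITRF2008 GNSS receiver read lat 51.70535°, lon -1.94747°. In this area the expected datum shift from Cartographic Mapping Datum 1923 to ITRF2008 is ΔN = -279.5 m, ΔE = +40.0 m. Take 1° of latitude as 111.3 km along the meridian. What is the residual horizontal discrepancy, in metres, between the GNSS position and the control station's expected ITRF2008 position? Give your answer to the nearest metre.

Observed coordinate differences: Δφ = -0.00265°, Δλ = +0.00053°.
Converting to metres (1° lat = 111300 m, cos φ = 0.619669): observed ΔN = -294.9 m, observed ΔE = 36.6 m.
Subtracting the expected shift leaves a residual of -294.9 − (-279.5) = -15.4 m north and 36.6 − (40.0) = -3.4 m east.
Residual distance = √((-15.4)² + (-3.4)²) = 15.8 m.

16 m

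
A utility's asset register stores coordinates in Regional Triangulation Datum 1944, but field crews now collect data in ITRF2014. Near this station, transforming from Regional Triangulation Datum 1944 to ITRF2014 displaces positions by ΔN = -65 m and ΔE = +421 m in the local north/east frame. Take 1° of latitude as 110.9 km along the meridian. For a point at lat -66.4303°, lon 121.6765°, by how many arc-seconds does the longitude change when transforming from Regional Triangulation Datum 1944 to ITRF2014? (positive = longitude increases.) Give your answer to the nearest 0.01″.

At latitude -66.4303°, cos φ = 0.399864.
1° of longitude at this latitude = 110.9 × cos φ = 44.34 km, so Δλ = 421.0 / 44345.0 = 0.0094938° = 34.178″.

Δλ = 34.18″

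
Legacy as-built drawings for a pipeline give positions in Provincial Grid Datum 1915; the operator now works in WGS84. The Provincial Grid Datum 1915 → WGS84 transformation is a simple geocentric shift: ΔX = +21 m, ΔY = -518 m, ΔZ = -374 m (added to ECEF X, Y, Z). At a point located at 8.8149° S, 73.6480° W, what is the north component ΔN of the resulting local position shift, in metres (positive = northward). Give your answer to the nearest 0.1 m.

ΔN = -292.5 m

The local north axis is (−sin φ cos λ, −sin φ sin λ, cos φ), giving ΔN = 0.906 + 76.169 − 369.583 = -292.51 m.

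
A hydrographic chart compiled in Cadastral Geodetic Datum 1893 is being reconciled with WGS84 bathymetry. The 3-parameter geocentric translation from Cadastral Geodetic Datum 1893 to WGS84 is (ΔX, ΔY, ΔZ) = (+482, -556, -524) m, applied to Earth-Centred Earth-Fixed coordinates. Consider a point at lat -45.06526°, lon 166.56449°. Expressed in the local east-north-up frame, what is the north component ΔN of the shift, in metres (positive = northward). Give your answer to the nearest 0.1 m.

At φ = -45.06526°, λ = 166.56449°: sin φ = -0.707912, cos φ = 0.706301, sin λ = 0.232351, cos λ = -0.972632.
ΔN = −sin φ cos λ·ΔX − sin φ sin λ·ΔY + cos φ·ΔZ = −(-0.707912)(-0.972632)(482) − (-0.707912)(0.232351)(-556) + (0.706301)(-524) = -793.43 m.

ΔN = -793.4 m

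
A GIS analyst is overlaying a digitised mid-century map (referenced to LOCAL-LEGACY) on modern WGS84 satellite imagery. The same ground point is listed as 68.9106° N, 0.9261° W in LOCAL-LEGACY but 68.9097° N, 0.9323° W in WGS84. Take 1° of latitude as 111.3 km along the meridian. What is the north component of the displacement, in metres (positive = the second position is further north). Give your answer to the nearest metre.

Δφ = 68.9097° − 68.9106° = -0.0009°; Δλ = -0.9323° − -0.9261° = -0.0062°.
ΔN = Δφ × 111300 = -100.2 m; ΔE = Δλ × 111300 × cos(68.9106°) = -0.0062 × 111300 × 0.359824 = -248.3 m.

ΔN = -100 m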